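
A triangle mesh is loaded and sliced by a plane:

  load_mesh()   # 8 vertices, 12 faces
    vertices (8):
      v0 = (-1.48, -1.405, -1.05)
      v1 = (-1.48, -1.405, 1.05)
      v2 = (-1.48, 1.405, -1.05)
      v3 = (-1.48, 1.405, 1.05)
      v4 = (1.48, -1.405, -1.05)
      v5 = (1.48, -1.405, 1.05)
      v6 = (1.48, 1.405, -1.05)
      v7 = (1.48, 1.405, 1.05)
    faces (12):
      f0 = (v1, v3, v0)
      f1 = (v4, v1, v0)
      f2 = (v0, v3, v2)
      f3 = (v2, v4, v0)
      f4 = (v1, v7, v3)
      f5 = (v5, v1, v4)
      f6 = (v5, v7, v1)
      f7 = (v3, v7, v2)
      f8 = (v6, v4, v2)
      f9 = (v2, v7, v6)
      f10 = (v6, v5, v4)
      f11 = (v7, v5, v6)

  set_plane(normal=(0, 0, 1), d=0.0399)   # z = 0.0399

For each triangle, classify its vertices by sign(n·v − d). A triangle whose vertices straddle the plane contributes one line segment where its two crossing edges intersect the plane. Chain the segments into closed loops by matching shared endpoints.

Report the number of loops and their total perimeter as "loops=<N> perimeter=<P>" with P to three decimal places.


Straddling triangles (8 of 12):
  (v1,v3,v0) [++-] → (-1.48, 0.05339, 0.0399)–(-1.48, -1.405, 0.0399)  len=1.4584
  (v4,v1,v0) [-+-] → (-0.05624, -1.405, 0.0399)–(-1.48, -1.405, 0.0399)  len=1.4238
  (v0,v3,v2) [-+-] → (-1.48, 0.05339, 0.0399)–(-1.48, 1.405, 0.0399)  len=1.3516
  (v5,v1,v4) [++-] → (-0.05624, -1.405, 0.0399)–(1.48, -1.405, 0.0399)  len=1.5362
  (v3,v7,v2) [++-] → (0.05624, 1.405, 0.0399)–(-1.48, 1.405, 0.0399)  len=1.5362
  (v2,v7,v6) [-+-] → (0.05624, 1.405, 0.0399)–(1.48, 1.405, 0.0399)  len=1.4238
  (v6,v5,v4) [-+-] → (1.48, -0.05339, 0.0399)–(1.48, -1.405, 0.0399)  len=1.3516
  (v7,v5,v6) [++-] → (1.48, -0.05339, 0.0399)–(1.48, 1.405, 0.0399)  len=1.4584

Chained into 1 loop(s):
  loop 1: 8 segments, perimeter = 11.5400
Total perimeter = 11.540

loops=1 perimeter=11.540


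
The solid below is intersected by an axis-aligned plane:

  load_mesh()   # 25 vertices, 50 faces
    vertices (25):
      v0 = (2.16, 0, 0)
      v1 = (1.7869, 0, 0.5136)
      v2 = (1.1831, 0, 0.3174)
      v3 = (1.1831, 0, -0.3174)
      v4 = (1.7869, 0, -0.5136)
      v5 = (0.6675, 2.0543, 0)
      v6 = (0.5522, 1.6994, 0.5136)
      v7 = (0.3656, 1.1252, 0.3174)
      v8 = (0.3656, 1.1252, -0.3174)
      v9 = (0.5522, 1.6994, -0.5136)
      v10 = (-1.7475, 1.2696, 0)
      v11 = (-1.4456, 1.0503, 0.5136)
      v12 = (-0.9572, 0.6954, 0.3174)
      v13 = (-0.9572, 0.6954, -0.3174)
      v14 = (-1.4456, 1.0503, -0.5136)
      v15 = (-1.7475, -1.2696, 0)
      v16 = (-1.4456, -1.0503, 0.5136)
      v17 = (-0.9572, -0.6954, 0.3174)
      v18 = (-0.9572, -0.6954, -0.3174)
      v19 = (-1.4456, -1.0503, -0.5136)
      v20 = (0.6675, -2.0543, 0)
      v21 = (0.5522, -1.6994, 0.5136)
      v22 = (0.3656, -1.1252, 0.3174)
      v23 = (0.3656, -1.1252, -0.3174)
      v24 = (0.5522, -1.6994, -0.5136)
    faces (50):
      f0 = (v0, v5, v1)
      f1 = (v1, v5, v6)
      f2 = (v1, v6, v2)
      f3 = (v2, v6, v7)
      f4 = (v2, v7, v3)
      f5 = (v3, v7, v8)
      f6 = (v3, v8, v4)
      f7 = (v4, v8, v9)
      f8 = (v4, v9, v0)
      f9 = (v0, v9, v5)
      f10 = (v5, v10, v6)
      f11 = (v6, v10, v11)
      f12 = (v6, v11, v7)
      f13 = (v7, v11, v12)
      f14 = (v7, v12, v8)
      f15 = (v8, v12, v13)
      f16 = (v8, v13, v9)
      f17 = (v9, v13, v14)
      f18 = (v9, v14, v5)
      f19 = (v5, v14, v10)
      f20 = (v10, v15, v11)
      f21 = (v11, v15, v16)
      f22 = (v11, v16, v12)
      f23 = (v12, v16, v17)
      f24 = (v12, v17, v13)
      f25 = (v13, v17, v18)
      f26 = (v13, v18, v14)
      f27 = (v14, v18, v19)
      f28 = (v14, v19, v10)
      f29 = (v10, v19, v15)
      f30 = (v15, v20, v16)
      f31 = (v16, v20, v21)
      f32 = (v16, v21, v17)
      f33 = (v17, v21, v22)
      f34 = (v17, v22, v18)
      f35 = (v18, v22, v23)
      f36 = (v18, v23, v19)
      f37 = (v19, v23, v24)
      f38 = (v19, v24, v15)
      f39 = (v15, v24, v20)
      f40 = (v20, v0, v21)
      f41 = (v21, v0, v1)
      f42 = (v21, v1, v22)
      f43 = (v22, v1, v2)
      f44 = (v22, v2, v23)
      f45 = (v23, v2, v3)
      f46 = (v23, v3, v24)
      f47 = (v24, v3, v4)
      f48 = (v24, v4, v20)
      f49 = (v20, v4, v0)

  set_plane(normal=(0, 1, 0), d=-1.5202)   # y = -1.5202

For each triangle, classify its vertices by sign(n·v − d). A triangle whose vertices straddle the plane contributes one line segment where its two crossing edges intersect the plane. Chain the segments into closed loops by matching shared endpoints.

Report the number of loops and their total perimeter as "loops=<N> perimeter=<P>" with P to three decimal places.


loops=1 perimeter=4.868

Straddling triangles (14 of 50):
  (v15,v20,v16) [+-+] → (-0.976251, -1.5202, 0)–(-0.45661, -1.5202, 0.273221)  len=0.5871
  (v16,v20,v21) [+--] → (-0.45661, -1.5202, 0.273221)–(0.000658234, -1.5202, 0.5136)  len=0.5166
  (v16,v21,v17) [+-+] → (0.000658234, -1.5202, 0.5136)–(0.282793, -1.5202, 0.478581)  len=0.2843
  (v17,v21,v22) [+-+] → (0.282793, -1.5202, 0.478581)–(0.493965, -1.5202, 0.452369)  len=0.2128
  (v19,v23,v24) [++-] → (0.493965, -1.5202, -0.452369)–(0.000658234, -1.5202, -0.5136)  len=0.4971
  (v19,v24,v15) [+-+] → (0.000658234, -1.5202, -0.5136)–(-0.406633, -1.5202, -0.299461)  len=0.4602
  (v15,v24,v20) [+--] → (-0.406633, -1.5202, -0.299461)–(-0.976251, -1.5202, 0)  len=0.6435
  (v20,v0,v21) [-+-] → (1.05554, -1.5202, 0)–(0.721741, -1.5202, 0.459441)  len=0.5679
  (v21,v0,v1) [-++] → (0.721741, -1.5202, 0.459441)–(0.682398, -1.5202, 0.5136)  len=0.0669
  (v21,v1,v22) [-++] → (0.682398, -1.5202, 0.5136)–(0.493965, -1.5202, 0.452369)  len=0.1981
  (v23,v3,v24) [++-] → (0.618728, -1.5202, -0.492911)–(0.493965, -1.5202, -0.452369)  len=0.1312
  (v24,v3,v4) [-++] → (0.618728, -1.5202, -0.492911)–(0.682398, -1.5202, -0.5136)  len=0.0669
  (v24,v4,v20) [-+-] → (0.682398, -1.5202, -0.5136)–(0.958534, -1.5202, -0.133531)  len=0.4698
  (v20,v4,v0) [-++] → (0.958534, -1.5202, -0.133531)–(1.05554, -1.5202, 0)  len=0.1650

Chained into 1 loop(s):
  loop 1: 14 segments, perimeter = 4.8675
Total perimeter = 4.868


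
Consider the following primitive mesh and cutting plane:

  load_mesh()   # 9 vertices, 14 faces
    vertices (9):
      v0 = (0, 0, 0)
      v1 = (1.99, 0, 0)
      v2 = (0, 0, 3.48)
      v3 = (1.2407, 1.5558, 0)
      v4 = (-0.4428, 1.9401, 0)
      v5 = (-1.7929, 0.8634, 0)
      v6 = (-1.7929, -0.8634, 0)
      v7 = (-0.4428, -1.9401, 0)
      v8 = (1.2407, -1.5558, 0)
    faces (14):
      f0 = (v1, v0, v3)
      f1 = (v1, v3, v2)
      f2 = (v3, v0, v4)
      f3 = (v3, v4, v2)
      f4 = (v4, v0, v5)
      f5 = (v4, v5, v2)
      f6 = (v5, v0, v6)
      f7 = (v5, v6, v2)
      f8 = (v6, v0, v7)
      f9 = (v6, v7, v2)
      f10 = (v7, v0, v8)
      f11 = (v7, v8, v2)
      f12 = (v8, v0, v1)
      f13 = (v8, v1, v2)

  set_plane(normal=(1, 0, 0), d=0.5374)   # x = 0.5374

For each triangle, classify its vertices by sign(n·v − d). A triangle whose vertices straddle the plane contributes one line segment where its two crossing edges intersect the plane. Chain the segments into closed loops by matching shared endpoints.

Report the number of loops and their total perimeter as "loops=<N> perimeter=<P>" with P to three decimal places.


loops=1 perimeter=9.657

Straddling triangles (8 of 14):
  (v1,v0,v3) [+-+] → (0.5374, 0, 0)–(0.5374, 0.673883, 0)  len=0.6739
  (v1,v3,v2) [++-] → (0.5374, 0.673883, 1.97266)–(0.5374, 0, 2.54023)  len=0.8810
  (v3,v0,v4) [+--] → (0.5374, 0.673883, 0)–(0.5374, 1.71635, 0)  len=1.0425
  (v3,v4,v2) [+--] → (0.5374, 1.71635, 0)–(0.5374, 0.673883, 1.97266)  len=2.2312
  (v7,v0,v8) [--+] → (0.5374, -0.673883, 0)–(0.5374, -1.71635, 0)  len=1.0425
  (v7,v8,v2) [-+-] → (0.5374, -1.71635, 0)–(0.5374, -0.673883, 1.97266)  len=2.2312
  (v8,v0,v1) [+-+] → (0.5374, -0.673883, 0)–(0.5374, 0, 0)  len=0.6739
  (v8,v1,v2) [++-] → (0.5374, 0, 2.54023)–(0.5374, -0.673883, 1.97266)  len=0.8810

Chained into 1 loop(s):
  loop 1: 8 segments, perimeter = 9.6571
Total perimeter = 9.657


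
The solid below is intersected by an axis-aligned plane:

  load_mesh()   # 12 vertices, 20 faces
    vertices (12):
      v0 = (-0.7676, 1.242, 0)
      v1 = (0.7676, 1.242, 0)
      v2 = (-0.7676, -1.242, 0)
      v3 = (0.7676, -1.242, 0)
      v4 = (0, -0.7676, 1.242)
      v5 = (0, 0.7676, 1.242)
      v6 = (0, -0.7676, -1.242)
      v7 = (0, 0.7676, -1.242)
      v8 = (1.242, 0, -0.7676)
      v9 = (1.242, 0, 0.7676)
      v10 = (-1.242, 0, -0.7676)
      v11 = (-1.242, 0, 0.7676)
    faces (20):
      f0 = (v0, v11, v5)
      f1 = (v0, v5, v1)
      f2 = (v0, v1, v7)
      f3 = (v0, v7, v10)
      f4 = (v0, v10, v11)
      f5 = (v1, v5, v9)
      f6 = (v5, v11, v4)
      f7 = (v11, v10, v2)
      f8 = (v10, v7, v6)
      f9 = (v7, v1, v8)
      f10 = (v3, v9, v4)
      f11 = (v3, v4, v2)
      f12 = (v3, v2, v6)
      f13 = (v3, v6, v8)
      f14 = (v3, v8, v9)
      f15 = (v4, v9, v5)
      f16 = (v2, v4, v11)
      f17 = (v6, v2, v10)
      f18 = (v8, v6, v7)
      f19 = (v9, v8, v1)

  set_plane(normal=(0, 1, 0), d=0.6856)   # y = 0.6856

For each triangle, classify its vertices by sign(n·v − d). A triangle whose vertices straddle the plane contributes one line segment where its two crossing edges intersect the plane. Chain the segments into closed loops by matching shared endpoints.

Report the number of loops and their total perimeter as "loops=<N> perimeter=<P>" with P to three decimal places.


Straddling triangles (10 of 20):
  (v0,v11,v5) [+-+] → (-0.980125, 0.6856, 0.343875)–(-0.132678, 0.6856, 1.19132)  len=1.1985
  (v0,v7,v10) [++-] → (-0.132678, 0.6856, -1.19132)–(-0.980125, 0.6856, -0.343875)  len=1.1985
  (v0,v10,v11) [+--] → (-0.980125, 0.6856, -0.343875)–(-0.980125, 0.6856, 0.343875)  len=0.6877
  (v1,v5,v9) [++-] → (0.132678, 0.6856, 1.19132)–(0.980125, 0.6856, 0.343875)  len=1.1985
  (v5,v11,v4) [+--] → (-0.132678, 0.6856, 1.19132)–(0, 0.6856, 1.242)  len=0.1420
  (v10,v7,v6) [-+-] → (-0.132678, 0.6856, -1.19132)–(0, 0.6856, -1.242)  len=0.1420
  (v7,v1,v8) [++-] → (0.980125, 0.6856, -0.343875)–(0.132678, 0.6856, -1.19132)  len=1.1985
  (v4,v9,v5) [--+] → (0.132678, 0.6856, 1.19132)–(0, 0.6856, 1.242)  len=0.1420
  (v8,v6,v7) [--+] → (0, 0.6856, -1.242)–(0.132678, 0.6856, -1.19132)  len=0.1420
  (v9,v8,v1) [--+] → (0.980125, 0.6856, -0.343875)–(0.980125, 0.6856, 0.343875)  len=0.6877

Chained into 1 loop(s):
  loop 1: 10 segments, perimeter = 6.7375
Total perimeter = 6.737

loops=1 perimeter=6.737


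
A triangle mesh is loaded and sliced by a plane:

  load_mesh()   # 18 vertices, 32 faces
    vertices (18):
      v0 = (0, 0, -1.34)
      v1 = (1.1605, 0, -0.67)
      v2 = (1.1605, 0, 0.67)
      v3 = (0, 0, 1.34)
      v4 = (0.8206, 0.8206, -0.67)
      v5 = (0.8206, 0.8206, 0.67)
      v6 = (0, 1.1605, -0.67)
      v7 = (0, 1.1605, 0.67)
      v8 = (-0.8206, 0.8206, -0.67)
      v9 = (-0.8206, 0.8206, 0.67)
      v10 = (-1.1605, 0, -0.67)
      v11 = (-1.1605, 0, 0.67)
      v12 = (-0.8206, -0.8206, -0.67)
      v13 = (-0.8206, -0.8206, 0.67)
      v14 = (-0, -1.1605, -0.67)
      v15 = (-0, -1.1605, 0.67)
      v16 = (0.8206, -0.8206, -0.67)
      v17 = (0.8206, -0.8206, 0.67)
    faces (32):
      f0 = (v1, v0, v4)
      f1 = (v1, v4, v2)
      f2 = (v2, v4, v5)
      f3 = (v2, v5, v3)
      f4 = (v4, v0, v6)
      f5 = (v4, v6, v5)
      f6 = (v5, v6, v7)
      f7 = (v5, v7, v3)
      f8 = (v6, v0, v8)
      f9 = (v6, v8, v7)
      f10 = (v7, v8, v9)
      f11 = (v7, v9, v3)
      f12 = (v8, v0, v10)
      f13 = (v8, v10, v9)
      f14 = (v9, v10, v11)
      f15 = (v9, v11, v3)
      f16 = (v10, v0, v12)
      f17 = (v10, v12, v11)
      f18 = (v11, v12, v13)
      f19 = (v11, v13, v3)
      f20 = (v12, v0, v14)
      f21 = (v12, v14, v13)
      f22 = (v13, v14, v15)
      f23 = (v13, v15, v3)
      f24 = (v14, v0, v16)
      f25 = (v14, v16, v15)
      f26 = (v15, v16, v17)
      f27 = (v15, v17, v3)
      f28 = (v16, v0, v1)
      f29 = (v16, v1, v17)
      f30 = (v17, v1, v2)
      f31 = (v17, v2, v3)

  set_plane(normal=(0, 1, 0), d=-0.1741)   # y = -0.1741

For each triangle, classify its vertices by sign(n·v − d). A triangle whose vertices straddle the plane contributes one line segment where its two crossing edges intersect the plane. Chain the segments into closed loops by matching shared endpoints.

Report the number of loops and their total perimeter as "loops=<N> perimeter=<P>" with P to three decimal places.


Straddling triangles (12 of 32):
  (v10,v0,v12) [++-] → (-0.1741, -0.1741, -1.19785)–(-1.08839, -0.1741, -0.67)  len=1.0557
  (v10,v12,v11) [+-+] → (-1.08839, -0.1741, -0.67)–(-1.08839, -0.1741, 0.385703)  len=1.0557
  (v11,v12,v13) [+--] → (-1.08839, -0.1741, 0.385703)–(-1.08839, -0.1741, 0.67)  len=0.2843
  (v11,v13,v3) [+-+] → (-1.08839, -0.1741, 0.67)–(-0.1741, -0.1741, 1.19785)  len=1.0557
  (v12,v0,v14) [-+-] → (-0.1741, -0.1741, -1.19785)–(0, -0.1741, -1.23949)  len=0.1790
  (v13,v15,v3) [--+] → (0, -0.1741, 1.23949)–(-0.1741, -0.1741, 1.19785)  len=0.1790
  (v14,v0,v16) [-+-] → (0, -0.1741, -1.23949)–(0.1741, -0.1741, -1.19785)  len=0.1790
  (v15,v17,v3) [--+] → (0.1741, -0.1741, 1.19785)–(0, -0.1741, 1.23949)  len=0.1790
  (v16,v0,v1) [-++] → (0.1741, -0.1741, -1.19785)–(1.08839, -0.1741, -0.67)  len=1.0557
  (v16,v1,v17) [-+-] → (1.08839, -0.1741, -0.67)–(1.08839, -0.1741, -0.385703)  len=0.2843
  (v17,v1,v2) [-++] → (1.08839, -0.1741, -0.385703)–(1.08839, -0.1741, 0.67)  len=1.0557
  (v17,v2,v3) [-++] → (1.08839, -0.1741, 0.67)–(0.1741, -0.1741, 1.19785)  len=1.0557

Chained into 1 loop(s):
  loop 1: 12 segments, perimeter = 7.6189
Total perimeter = 7.619

loops=1 perimeter=7.619


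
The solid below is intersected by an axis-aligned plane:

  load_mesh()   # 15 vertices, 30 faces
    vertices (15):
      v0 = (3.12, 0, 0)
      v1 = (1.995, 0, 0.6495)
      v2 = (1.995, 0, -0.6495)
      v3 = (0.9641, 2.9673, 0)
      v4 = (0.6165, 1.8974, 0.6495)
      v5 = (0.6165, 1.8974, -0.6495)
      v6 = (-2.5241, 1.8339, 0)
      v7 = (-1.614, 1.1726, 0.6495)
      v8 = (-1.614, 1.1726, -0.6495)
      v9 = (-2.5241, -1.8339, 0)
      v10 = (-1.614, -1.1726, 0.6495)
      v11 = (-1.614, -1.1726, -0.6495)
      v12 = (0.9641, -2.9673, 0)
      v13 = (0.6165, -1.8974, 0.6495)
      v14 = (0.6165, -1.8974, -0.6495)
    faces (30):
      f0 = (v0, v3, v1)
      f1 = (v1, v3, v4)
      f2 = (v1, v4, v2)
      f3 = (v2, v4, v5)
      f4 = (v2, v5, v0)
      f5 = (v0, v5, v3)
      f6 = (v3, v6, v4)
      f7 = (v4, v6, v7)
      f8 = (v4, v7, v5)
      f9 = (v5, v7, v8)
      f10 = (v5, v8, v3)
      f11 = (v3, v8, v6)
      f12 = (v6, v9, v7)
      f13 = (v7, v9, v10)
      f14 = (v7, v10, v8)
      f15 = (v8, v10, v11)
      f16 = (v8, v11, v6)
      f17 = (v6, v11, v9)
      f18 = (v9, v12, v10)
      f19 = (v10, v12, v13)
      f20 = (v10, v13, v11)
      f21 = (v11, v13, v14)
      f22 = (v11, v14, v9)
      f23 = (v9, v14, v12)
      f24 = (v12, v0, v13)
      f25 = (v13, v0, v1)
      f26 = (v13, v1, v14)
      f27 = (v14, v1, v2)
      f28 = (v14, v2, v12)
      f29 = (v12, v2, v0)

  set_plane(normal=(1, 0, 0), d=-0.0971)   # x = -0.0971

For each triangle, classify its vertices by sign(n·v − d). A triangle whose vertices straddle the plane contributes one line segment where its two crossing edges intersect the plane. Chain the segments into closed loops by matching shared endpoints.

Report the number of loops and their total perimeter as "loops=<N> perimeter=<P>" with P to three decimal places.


loops=2 perimeter=7.224

Straddling triangles (12 of 30):
  (v3,v6,v4) [+-+] → (-0.0971, 2.62249, 0)–(-0.0971, 1.88297, 0.501922)  len=0.8938
  (v4,v6,v7) [+--] → (-0.0971, 1.88297, 0.501922)–(-0.0971, 1.66552, 0.6495)  len=0.2628
  (v4,v7,v5) [+-+] → (-0.0971, 1.66552, 0.6495)–(-0.0971, 1.66552, -0.233913)  len=0.8834
  (v5,v7,v8) [+--] → (-0.0971, 1.66552, -0.233913)–(-0.0971, 1.66552, -0.6495)  len=0.4156
  (v5,v8,v3) [+-+] → (-0.0971, 1.66552, -0.6495)–(-0.0971, 2.22856, -0.267348)  len=0.6805
  (v3,v8,v6) [+--] → (-0.0971, 2.22856, -0.267348)–(-0.0971, 2.62249, 0)  len=0.4761
  (v9,v12,v10) [-+-] → (-0.0971, -2.62249, 0)–(-0.0971, -2.22856, 0.267348)  len=0.4761
  (v10,v12,v13) [-++] → (-0.0971, -2.22856, 0.267348)–(-0.0971, -1.66552, 0.6495)  len=0.6805
  (v10,v13,v11) [-+-] → (-0.0971, -1.66552, 0.6495)–(-0.0971, -1.66552, 0.233913)  len=0.4156
  (v11,v13,v14) [-++] → (-0.0971, -1.66552, 0.233913)–(-0.0971, -1.66552, -0.6495)  len=0.8834
  (v11,v14,v9) [-+-] → (-0.0971, -1.66552, -0.6495)–(-0.0971, -1.88297, -0.501922)  len=0.2628
  (v9,v14,v12) [-++] → (-0.0971, -1.88297, -0.501922)–(-0.0971, -2.62249, 0)  len=0.8938

Chained into 2 loop(s):
  loop 1: 6 segments, perimeter = 3.6121
  loop 2: 6 segments, perimeter = 3.6121
Total perimeter = 7.224


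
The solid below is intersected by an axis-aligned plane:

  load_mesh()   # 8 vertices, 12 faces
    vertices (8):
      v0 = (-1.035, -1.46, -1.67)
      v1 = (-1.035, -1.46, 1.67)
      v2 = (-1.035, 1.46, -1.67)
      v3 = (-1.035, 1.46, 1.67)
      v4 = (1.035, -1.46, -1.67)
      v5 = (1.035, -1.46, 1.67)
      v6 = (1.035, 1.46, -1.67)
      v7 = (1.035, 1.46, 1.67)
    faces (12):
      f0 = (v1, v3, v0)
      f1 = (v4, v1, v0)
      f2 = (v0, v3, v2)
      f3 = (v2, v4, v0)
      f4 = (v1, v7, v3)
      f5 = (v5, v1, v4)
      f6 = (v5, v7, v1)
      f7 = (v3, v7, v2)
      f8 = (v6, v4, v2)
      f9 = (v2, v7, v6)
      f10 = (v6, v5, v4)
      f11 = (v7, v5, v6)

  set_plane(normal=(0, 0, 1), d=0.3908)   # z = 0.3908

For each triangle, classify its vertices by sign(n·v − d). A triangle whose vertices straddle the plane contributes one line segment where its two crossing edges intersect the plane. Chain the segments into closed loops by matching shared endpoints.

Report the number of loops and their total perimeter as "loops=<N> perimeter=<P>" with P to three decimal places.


loops=1 perimeter=9.980

Straddling triangles (8 of 12):
  (v1,v3,v0) [++-] → (-1.035, 0.341657, 0.3908)–(-1.035, -1.46, 0.3908)  len=1.8017
  (v4,v1,v0) [-+-] → (-0.242202, -1.46, 0.3908)–(-1.035, -1.46, 0.3908)  len=0.7928
  (v0,v3,v2) [-+-] → (-1.035, 0.341657, 0.3908)–(-1.035, 1.46, 0.3908)  len=1.1183
  (v5,v1,v4) [++-] → (-0.242202, -1.46, 0.3908)–(1.035, -1.46, 0.3908)  len=1.2772
  (v3,v7,v2) [++-] → (0.242202, 1.46, 0.3908)–(-1.035, 1.46, 0.3908)  len=1.2772
  (v2,v7,v6) [-+-] → (0.242202, 1.46, 0.3908)–(1.035, 1.46, 0.3908)  len=0.7928
  (v6,v5,v4) [-+-] → (1.035, -0.341657, 0.3908)–(1.035, -1.46, 0.3908)  len=1.1183
  (v7,v5,v6) [++-] → (1.035, -0.341657, 0.3908)–(1.035, 1.46, 0.3908)  len=1.8017

Chained into 1 loop(s):
  loop 1: 8 segments, perimeter = 9.9800
Total perimeter = 9.980


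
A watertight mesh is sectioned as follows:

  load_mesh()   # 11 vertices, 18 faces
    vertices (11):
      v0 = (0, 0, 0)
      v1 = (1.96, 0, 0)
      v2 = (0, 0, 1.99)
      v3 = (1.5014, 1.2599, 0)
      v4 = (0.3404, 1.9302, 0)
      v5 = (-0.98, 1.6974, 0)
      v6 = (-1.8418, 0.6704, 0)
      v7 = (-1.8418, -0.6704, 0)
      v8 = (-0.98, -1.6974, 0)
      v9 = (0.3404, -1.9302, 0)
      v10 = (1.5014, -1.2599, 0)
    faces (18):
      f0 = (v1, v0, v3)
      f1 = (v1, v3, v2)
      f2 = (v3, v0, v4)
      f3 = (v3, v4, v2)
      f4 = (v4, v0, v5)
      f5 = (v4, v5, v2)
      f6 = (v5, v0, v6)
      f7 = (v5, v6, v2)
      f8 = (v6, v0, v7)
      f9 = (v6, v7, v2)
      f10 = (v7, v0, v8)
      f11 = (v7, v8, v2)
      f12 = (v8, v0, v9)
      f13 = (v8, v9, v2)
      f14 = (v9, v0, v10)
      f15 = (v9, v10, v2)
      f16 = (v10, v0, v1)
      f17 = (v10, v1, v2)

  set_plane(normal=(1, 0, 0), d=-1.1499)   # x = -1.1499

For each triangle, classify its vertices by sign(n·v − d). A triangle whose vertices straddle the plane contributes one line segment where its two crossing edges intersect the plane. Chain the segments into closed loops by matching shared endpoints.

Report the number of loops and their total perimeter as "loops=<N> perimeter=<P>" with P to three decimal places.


Straddling triangles (6 of 18):
  (v5,v0,v6) [++-] → (-1.1499, 0.418554, 0)–(-1.1499, 1.49493, 0)  len=1.0764
  (v5,v6,v2) [+-+] → (-1.1499, 1.49493, 0)–(-1.1499, 0.418554, 0.747574)  len=1.3105
  (v6,v0,v7) [-+-] → (-1.1499, 0.418554, 0)–(-1.1499, -0.418554, 0)  len=0.8371
  (v6,v7,v2) [--+] → (-1.1499, -0.418554, 0.747574)–(-1.1499, 0.418554, 0.747574)  len=0.8371
  (v7,v0,v8) [-++] → (-1.1499, -0.418554, 0)–(-1.1499, -1.49493, 0)  len=1.0764
  (v7,v8,v2) [-++] → (-1.1499, -1.49493, 0)–(-1.1499, -0.418554, 0.747574)  len=1.3105

Chained into 1 loop(s):
  loop 1: 6 segments, perimeter = 6.4480
Total perimeter = 6.448

loops=1 perimeter=6.448


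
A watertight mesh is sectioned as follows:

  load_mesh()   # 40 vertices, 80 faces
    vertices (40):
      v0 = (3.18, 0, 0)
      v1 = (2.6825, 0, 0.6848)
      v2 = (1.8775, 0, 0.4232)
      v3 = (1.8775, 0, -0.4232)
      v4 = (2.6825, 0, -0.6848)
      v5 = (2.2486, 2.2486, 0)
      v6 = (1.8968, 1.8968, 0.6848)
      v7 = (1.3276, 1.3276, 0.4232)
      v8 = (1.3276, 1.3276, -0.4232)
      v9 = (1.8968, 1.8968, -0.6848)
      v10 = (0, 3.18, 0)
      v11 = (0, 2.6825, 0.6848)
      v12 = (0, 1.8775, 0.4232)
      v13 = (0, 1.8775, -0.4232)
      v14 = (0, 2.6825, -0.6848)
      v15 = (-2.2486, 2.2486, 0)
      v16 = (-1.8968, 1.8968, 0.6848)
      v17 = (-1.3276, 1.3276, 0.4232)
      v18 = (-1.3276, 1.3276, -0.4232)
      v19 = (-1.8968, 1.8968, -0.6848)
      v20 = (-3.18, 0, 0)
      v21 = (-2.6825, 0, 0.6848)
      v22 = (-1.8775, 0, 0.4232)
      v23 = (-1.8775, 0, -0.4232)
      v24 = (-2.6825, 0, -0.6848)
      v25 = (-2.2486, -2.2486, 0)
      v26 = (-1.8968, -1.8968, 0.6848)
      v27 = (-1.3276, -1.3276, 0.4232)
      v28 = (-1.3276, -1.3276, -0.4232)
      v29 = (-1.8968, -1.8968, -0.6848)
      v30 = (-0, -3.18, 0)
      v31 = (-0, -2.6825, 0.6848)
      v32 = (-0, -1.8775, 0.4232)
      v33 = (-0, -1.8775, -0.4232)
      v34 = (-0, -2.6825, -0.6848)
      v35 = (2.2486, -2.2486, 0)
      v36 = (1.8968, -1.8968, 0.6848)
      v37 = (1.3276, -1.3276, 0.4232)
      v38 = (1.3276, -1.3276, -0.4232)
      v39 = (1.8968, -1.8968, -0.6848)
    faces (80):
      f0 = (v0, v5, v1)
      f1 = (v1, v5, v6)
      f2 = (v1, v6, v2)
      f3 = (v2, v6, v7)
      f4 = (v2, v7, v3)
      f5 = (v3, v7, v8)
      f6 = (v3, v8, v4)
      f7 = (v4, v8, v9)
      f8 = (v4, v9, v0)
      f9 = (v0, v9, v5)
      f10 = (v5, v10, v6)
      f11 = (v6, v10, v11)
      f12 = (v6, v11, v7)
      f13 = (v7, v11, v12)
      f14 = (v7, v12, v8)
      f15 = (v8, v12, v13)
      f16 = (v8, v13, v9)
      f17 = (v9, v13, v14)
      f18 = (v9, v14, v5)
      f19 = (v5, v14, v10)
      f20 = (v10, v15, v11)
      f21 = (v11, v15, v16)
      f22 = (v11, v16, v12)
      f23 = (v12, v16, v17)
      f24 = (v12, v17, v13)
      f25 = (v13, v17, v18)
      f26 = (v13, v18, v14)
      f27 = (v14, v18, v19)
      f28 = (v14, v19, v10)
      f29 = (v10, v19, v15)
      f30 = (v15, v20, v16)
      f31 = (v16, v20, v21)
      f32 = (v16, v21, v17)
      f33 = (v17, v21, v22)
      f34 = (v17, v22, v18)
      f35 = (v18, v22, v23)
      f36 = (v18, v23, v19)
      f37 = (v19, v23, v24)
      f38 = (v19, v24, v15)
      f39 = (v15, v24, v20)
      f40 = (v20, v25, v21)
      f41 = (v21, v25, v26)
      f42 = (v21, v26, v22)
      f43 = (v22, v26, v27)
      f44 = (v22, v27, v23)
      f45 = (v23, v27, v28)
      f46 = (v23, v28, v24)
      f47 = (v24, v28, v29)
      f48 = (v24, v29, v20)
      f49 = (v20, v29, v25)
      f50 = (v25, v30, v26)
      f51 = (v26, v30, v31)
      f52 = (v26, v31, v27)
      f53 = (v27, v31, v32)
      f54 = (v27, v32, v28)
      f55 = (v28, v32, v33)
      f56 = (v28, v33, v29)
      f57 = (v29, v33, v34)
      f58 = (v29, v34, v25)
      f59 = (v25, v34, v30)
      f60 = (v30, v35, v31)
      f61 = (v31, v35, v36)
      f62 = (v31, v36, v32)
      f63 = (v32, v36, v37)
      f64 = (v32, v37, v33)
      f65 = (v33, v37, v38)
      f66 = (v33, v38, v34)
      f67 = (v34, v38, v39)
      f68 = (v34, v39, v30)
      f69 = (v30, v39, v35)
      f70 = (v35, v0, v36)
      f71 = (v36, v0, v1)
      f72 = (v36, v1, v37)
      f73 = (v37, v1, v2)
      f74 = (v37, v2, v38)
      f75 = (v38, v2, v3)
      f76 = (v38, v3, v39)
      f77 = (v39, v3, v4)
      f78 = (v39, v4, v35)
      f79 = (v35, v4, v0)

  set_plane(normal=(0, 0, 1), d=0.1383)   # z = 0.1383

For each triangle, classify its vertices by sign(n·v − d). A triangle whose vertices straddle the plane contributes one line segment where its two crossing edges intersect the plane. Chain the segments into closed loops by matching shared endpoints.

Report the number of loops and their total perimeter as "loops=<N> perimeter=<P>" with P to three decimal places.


Straddling triangles (32 of 80):
  (v0,v5,v1) [--+] → (2.33623, 1.79448, 0.1383)–(3.07953, 0, 0.1383)  len=1.9423
  (v1,v5,v6) [+-+] → (2.33623, 1.79448, 0.1383)–(2.17755, 2.17755, 0.1383)  len=0.4146
  (v2,v7,v3) [++-] → (1.5127, 0.880727, 0.1383)–(1.8775, 0, 0.1383)  len=0.9533
  (v3,v7,v8) [-+-] → (1.5127, 0.880727, 0.1383)–(1.3276, 1.3276, 0.1383)  len=0.4837
  (v5,v10,v6) [--+] → (0.383072, 2.92085, 0.1383)–(2.17755, 2.17755, 0.1383)  len=1.9423
  (v6,v10,v11) [+-+] → (0.383072, 2.92085, 0.1383)–(0, 3.07953, 0.1383)  len=0.4146
  (v7,v12,v8) [++-] → (0.446873, 1.6924, 0.1383)–(1.3276, 1.3276, 0.1383)  len=0.9533
  (v8,v12,v13) [-+-] → (0.446873, 1.6924, 0.1383)–(0, 1.8775, 0.1383)  len=0.4837
  (v10,v15,v11) [--+] → (-1.79448, 2.33623, 0.1383)–(0, 3.07953, 0.1383)  len=1.9423
  (v11,v15,v16) [+-+] → (-1.79448, 2.33623, 0.1383)–(-2.17755, 2.17755, 0.1383)  len=0.4146
  (v12,v17,v13) [++-] → (-0.880727, 1.5127, 0.1383)–(0, 1.8775, 0.1383)  len=0.9533
  (v13,v17,v18) [-+-] → (-0.880727, 1.5127, 0.1383)–(-1.3276, 1.3276, 0.1383)  len=0.4837
  (v15,v20,v16) [--+] → (-2.92085, 0.383072, 0.1383)–(-2.17755, 2.17755, 0.1383)  len=1.9423
  (v16,v20,v21) [+-+] → (-2.92085, 0.383072, 0.1383)–(-3.07953, 0, 0.1383)  len=0.4146
  (v17,v22,v18) [++-] → (-1.6924, 0.446873, 0.1383)–(-1.3276, 1.3276, 0.1383)  len=0.9533
  (v18,v22,v23) [-+-] → (-1.6924, 0.446873, 0.1383)–(-1.8775, 0, 0.1383)  len=0.4837
  (v20,v25,v21) [--+] → (-2.33623, -1.79448, 0.1383)–(-3.07953, 0, 0.1383)  len=1.9423
  (v21,v25,v26) [+-+] → (-2.33623, -1.79448, 0.1383)–(-2.17755, -2.17755, 0.1383)  len=0.4146
  (v22,v27,v23) [++-] → (-1.5127, -0.880727, 0.1383)–(-1.8775, 0, 0.1383)  len=0.9533
  (v23,v27,v28) [-+-] → (-1.5127, -0.880727, 0.1383)–(-1.3276, -1.3276, 0.1383)  len=0.4837
  (v25,v30,v26) [--+] → (-0.383072, -2.92085, 0.1383)–(-2.17755, -2.17755, 0.1383)  len=1.9423
  (v26,v30,v31) [+-+] → (-0.383072, -2.92085, 0.1383)–(0, -3.07953, 0.1383)  len=0.4146
  (v27,v32,v28) [++-] → (-0.446873, -1.6924, 0.1383)–(-1.3276, -1.3276, 0.1383)  len=0.9533
  (v28,v32,v33) [-+-] → (-0.446873, -1.6924, 0.1383)–(0, -1.8775, 0.1383)  len=0.4837
  (v30,v35,v31) [--+] → (1.79448, -2.33623, 0.1383)–(0, -3.07953, 0.1383)  len=1.9423
  (v31,v35,v36) [+-+] → (1.79448, -2.33623, 0.1383)–(2.17755, -2.17755, 0.1383)  len=0.4146
  (v32,v37,v33) [++-] → (0.880727, -1.5127, 0.1383)–(0, -1.8775, 0.1383)  len=0.9533
  (v33,v37,v38) [-+-] → (0.880727, -1.5127, 0.1383)–(1.3276, -1.3276, 0.1383)  len=0.4837
  (v35,v0,v36) [--+] → (2.92085, -0.383072, 0.1383)–(2.17755, -2.17755, 0.1383)  len=1.9423
  (v36,v0,v1) [+-+] → (2.92085, -0.383072, 0.1383)–(3.07953, 0, 0.1383)  len=0.4146
  (v37,v2,v38) [++-] → (1.6924, -0.446873, 0.1383)–(1.3276, -1.3276, 0.1383)  len=0.9533
  (v38,v2,v3) [-+-] → (1.6924, -0.446873, 0.1383)–(1.8775, 0, 0.1383)  len=0.4837

Chained into 2 loop(s):
  loop 1: 16 segments, perimeter = 18.8557
  loop 2: 16 segments, perimeter = 11.4958
Total perimeter = 30.352

loops=2 perimeter=30.352


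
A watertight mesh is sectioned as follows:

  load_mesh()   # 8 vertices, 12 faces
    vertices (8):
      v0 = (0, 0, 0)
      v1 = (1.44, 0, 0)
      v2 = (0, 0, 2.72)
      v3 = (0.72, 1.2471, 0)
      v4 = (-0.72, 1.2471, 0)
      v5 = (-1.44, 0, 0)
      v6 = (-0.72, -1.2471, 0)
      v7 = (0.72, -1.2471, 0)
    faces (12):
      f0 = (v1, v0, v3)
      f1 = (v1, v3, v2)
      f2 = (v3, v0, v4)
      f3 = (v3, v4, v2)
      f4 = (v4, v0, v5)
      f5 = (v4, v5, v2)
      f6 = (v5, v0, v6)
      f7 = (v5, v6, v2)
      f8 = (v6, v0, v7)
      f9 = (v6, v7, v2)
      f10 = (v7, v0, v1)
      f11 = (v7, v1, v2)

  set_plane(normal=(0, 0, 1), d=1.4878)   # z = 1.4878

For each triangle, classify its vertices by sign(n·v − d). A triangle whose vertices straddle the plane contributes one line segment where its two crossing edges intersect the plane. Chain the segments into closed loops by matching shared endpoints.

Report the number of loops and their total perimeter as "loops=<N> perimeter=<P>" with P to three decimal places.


loops=1 perimeter=3.914

Straddling triangles (6 of 12):
  (v1,v3,v2) [--+] → (0.326171, 0.564955, 1.4878)–(0.652341, 0, 1.4878)  len=0.6524
  (v3,v4,v2) [--+] → (-0.326171, 0.564955, 1.4878)–(0.326171, 0.564955, 1.4878)  len=0.6523
  (v4,v5,v2) [--+] → (-0.652341, 0, 1.4878)–(-0.326171, 0.564955, 1.4878)  len=0.6524
  (v5,v6,v2) [--+] → (-0.326171, -0.564955, 1.4878)–(-0.652341, 0, 1.4878)  len=0.6524
  (v6,v7,v2) [--+] → (0.326171, -0.564955, 1.4878)–(-0.326171, -0.564955, 1.4878)  len=0.6523
  (v7,v1,v2) [--+] → (0.652341, 0, 1.4878)–(0.326171, -0.564955, 1.4878)  len=0.6524

Chained into 1 loop(s):
  loop 1: 6 segments, perimeter = 3.9141
Total perimeter = 3.914


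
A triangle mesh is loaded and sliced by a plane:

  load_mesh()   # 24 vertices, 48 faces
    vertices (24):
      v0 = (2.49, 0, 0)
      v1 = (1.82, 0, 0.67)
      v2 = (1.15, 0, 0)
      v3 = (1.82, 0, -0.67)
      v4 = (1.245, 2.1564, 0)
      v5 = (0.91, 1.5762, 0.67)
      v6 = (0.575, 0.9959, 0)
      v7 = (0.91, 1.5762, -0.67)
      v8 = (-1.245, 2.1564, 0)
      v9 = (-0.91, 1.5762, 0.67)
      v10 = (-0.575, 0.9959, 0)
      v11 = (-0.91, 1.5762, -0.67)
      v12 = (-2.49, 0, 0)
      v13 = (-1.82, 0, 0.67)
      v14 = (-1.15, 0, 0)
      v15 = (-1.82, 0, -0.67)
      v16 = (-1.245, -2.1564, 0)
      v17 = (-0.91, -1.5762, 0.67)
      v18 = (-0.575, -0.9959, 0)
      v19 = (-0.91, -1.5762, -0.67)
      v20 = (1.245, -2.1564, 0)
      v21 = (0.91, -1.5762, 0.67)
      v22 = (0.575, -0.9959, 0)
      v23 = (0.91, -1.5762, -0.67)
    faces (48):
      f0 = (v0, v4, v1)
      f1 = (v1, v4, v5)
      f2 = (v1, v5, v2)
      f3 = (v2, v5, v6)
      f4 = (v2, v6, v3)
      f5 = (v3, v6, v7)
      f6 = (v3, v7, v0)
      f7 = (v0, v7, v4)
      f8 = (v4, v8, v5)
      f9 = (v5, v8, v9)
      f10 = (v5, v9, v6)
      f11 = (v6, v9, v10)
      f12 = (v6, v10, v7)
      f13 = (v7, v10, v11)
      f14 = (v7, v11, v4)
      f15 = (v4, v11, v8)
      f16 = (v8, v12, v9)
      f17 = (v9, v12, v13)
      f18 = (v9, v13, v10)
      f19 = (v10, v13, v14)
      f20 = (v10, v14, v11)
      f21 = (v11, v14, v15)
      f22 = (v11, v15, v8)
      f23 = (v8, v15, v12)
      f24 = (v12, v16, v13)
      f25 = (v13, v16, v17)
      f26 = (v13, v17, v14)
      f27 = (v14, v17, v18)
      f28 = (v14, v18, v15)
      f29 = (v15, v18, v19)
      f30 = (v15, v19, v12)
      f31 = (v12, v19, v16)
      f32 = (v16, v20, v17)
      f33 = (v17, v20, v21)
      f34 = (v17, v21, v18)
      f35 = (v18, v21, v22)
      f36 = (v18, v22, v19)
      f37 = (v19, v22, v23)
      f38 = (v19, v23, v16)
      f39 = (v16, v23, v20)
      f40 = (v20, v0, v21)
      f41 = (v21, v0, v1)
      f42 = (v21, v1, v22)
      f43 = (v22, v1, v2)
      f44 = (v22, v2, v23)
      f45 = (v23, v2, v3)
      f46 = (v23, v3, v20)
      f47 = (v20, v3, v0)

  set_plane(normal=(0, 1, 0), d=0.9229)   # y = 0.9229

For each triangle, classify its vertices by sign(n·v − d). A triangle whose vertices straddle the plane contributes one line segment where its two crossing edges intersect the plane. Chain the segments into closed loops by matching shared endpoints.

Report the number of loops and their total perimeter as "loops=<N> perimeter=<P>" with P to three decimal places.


loops=2 perimeter=7.580

Straddling triangles (16 of 48):
  (v0,v4,v1) [-+-] → (1.95716, 0.9229, 0)–(1.57391, 0.9229, 0.383252)  len=0.5420
  (v1,v4,v5) [-++] → (1.57391, 0.9229, 0.383252)–(1.28717, 0.9229, 0.67)  len=0.4055
  (v1,v5,v2) [-+-] → (1.28717, 0.9229, 0.67)–(1.00947, 0.9229, 0.3923)  len=0.3927
  (v2,v5,v6) [-++] → (1.00947, 0.9229, 0.3923)–(0.617148, 0.9229, 0)  len=0.5548
  (v2,v6,v3) [-+-] → (0.617148, 0.9229, 0)–(0.666259, 0.9229, -0.0491114)  len=0.0695
  (v3,v6,v7) [-++] → (0.666259, 0.9229, -0.0491114)–(1.28717, 0.9229, -0.67)  len=0.8781
  (v3,v7,v0) [-+-] → (1.28717, 0.9229, -0.67)–(1.56488, 0.9229, -0.3923)  len=0.3927
  (v0,v7,v4) [-++] → (1.56488, 0.9229, -0.3923)–(1.95716, 0.9229, 0)  len=0.5548
  (v8,v12,v9) [+-+] → (-1.95716, 0.9229, 0)–(-1.56488, 0.9229, 0.3923)  len=0.5548
  (v9,v12,v13) [+--] → (-1.56488, 0.9229, 0.3923)–(-1.28717, 0.9229, 0.67)  len=0.3927
  (v9,v13,v10) [+-+] → (-1.28717, 0.9229, 0.67)–(-0.666259, 0.9229, 0.0491114)  len=0.8781
  (v10,v13,v14) [+--] → (-0.666259, 0.9229, 0.0491114)–(-0.617148, 0.9229, 0)  len=0.0695
  (v10,v14,v11) [+-+] → (-0.617148, 0.9229, 0)–(-1.00947, 0.9229, -0.3923)  len=0.5548
  (v11,v14,v15) [+--] → (-1.00947, 0.9229, -0.3923)–(-1.28717, 0.9229, -0.67)  len=0.3927
  (v11,v15,v8) [+-+] → (-1.28717, 0.9229, -0.67)–(-1.57391, 0.9229, -0.383252)  len=0.4055
  (v8,v15,v12) [+--] → (-1.57391, 0.9229, -0.383252)–(-1.95716, 0.9229, 0)  len=0.5420

Chained into 2 loop(s):
  loop 1: 8 segments, perimeter = 3.7901
  loop 2: 8 segments, perimeter = 3.7901
Total perimeter = 7.580


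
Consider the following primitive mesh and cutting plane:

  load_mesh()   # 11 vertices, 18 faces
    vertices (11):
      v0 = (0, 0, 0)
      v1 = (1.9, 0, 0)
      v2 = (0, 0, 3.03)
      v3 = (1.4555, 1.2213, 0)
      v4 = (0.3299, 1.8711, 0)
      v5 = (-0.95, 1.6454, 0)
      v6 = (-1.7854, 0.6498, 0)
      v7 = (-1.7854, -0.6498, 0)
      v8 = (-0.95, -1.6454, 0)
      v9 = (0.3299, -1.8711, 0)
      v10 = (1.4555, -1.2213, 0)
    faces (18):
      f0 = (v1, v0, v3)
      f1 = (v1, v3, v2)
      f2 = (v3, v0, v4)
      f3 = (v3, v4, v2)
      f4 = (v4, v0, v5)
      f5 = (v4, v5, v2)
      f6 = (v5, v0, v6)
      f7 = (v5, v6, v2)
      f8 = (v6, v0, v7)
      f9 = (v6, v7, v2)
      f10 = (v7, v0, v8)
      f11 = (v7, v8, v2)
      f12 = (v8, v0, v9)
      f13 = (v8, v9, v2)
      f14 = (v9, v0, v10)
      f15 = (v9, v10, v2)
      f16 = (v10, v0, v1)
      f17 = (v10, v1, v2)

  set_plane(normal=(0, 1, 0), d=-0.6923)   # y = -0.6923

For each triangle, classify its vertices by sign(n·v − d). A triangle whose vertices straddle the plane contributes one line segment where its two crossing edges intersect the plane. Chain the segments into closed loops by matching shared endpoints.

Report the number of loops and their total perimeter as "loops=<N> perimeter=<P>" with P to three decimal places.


Straddling triangles (8 of 18):
  (v7,v0,v8) [++-] → (-0.399711, -0.6923, 0)–(-1.74974, -0.6923, 0)  len=1.3500
  (v7,v8,v2) [+-+] → (-1.74974, -0.6923, 0)–(-0.399711, -0.6923, 1.75513)  len=2.2143
  (v8,v0,v9) [-+-] → (-0.399711, -0.6923, 0)–(0.122062, -0.6923, 0)  len=0.5218
  (v8,v9,v2) [--+] → (0.122062, -0.6923, 1.90891)–(-0.399711, -0.6923, 1.75513)  len=0.5440
  (v9,v0,v10) [-+-] → (0.122062, -0.6923, 0)–(0.825057, -0.6923, 0)  len=0.7030
  (v9,v10,v2) [--+] → (0.825057, -0.6923, 1.31243)–(0.122062, -0.6923, 1.90891)  len=0.9220
  (v10,v0,v1) [-++] → (0.825057, -0.6923, 0)–(1.64803, -0.6923, 0)  len=0.8230
  (v10,v1,v2) [-++] → (1.64803, -0.6923, 0)–(0.825057, -0.6923, 1.31243)  len=1.5491

Chained into 1 loop(s):
  loop 1: 8 segments, perimeter = 8.6271
Total perimeter = 8.627

loops=1 perimeter=8.627


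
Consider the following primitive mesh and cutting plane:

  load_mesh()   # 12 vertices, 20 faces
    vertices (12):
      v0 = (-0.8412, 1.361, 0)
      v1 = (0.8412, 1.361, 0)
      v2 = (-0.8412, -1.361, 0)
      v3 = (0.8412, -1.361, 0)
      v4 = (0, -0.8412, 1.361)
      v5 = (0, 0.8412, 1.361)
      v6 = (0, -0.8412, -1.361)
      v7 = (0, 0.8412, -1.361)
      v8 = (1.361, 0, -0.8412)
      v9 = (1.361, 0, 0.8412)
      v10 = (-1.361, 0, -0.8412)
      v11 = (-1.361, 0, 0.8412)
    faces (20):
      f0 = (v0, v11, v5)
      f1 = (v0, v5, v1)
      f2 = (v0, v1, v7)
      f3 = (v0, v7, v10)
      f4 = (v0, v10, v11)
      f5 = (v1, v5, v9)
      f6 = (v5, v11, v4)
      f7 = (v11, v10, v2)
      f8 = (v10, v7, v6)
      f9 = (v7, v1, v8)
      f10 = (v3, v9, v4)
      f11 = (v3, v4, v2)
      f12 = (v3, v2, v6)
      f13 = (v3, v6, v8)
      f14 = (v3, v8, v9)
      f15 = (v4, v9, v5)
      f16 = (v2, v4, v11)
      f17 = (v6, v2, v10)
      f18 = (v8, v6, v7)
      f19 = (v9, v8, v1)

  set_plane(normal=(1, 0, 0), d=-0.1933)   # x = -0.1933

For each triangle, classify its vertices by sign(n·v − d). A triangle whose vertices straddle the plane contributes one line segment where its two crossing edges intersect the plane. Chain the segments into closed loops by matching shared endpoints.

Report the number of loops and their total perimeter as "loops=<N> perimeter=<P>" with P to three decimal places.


loops=1 perimeter=8.727

Straddling triangles (10 of 20):
  (v0,v11,v5) [--+] → (-0.1933, 0.721726, 1.28717)–(-0.1933, 0.960645, 1.04825)  len=0.3379
  (v0,v5,v1) [-++] → (-0.1933, 0.960645, 1.04825)–(-0.1933, 1.361, 0)  len=1.1221
  (v0,v1,v7) [-++] → (-0.1933, 1.361, 0)–(-0.1933, 0.960645, -1.04825)  len=1.1221
  (v0,v7,v10) [-+-] → (-0.1933, 0.960645, -1.04825)–(-0.1933, 0.721726, -1.28717)  len=0.3379
  (v5,v11,v4) [+-+] → (-0.1933, 0.721726, 1.28717)–(-0.1933, -0.721726, 1.28717)  len=1.4435
  (v10,v7,v6) [-++] → (-0.1933, 0.721726, -1.28717)–(-0.1933, -0.721726, -1.28717)  len=1.4435
  (v3,v4,v2) [++-] → (-0.1933, -0.960645, 1.04825)–(-0.1933, -1.361, 0)  len=1.1221
  (v3,v2,v6) [+-+] → (-0.1933, -1.361, 0)–(-0.1933, -0.960645, -1.04825)  len=1.1221
  (v2,v4,v11) [-+-] → (-0.1933, -0.960645, 1.04825)–(-0.1933, -0.721726, 1.28717)  len=0.3379
  (v6,v2,v10) [+--] → (-0.1933, -0.960645, -1.04825)–(-0.1933, -0.721726, -1.28717)  len=0.3379

Chained into 1 loop(s):
  loop 1: 10 segments, perimeter = 8.7269
Total perimeter = 8.727


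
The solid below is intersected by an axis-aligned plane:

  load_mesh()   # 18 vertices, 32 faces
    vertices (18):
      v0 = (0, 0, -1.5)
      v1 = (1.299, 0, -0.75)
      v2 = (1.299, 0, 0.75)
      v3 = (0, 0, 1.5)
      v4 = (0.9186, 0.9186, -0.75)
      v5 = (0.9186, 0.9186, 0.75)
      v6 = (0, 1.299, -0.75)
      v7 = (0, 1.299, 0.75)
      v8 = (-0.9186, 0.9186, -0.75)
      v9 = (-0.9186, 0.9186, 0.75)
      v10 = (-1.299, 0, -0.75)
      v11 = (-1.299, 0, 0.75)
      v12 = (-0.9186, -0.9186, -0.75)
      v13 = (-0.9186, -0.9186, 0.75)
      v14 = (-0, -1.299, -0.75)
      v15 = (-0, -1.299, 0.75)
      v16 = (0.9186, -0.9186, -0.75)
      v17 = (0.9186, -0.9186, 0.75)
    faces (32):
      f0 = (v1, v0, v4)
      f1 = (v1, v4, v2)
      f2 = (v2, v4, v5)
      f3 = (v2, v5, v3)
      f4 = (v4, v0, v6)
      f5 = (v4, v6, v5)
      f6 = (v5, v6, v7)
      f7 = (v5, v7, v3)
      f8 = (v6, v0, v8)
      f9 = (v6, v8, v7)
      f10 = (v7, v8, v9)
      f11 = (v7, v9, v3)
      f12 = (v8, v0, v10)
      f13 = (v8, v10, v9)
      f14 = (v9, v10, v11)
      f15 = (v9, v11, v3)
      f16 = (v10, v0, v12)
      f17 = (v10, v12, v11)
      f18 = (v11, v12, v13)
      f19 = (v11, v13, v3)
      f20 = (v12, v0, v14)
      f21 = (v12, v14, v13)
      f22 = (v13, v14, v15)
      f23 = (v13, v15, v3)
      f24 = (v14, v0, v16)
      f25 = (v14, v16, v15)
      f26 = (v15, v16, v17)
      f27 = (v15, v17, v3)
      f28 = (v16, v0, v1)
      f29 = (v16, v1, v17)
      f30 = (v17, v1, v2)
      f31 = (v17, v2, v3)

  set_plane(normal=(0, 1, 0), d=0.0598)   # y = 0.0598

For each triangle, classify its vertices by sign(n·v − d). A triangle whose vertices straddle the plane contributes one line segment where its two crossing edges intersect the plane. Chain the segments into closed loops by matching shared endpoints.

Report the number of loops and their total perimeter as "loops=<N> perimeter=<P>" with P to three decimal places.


Straddling triangles (12 of 32):
  (v1,v0,v4) [--+] → (0.0598, 0.0598, -1.45118)–(1.27424, 0.0598, -0.75)  len=1.4023
  (v1,v4,v2) [-+-] → (1.27424, 0.0598, -0.75)–(1.27424, 0.0598, 0.652351)  len=1.4024
  (v2,v4,v5) [-++] → (1.27424, 0.0598, 0.652351)–(1.27424, 0.0598, 0.75)  len=0.0976
  (v2,v5,v3) [-+-] → (1.27424, 0.0598, 0.75)–(0.0598, 0.0598, 1.45118)  len=1.4023
  (v4,v0,v6) [+-+] → (0.0598, 0.0598, -1.45118)–(0, 0.0598, -1.46547)  len=0.0615
  (v5,v7,v3) [++-] → (0, 0.0598, 1.46547)–(0.0598, 0.0598, 1.45118)  len=0.0615
  (v6,v0,v8) [+-+] → (0, 0.0598, -1.46547)–(-0.0598, 0.0598, -1.45118)  len=0.0615
  (v7,v9,v3) [++-] → (-0.0598, 0.0598, 1.45118)–(0, 0.0598, 1.46547)  len=0.0615
  (v8,v0,v10) [+--] → (-0.0598, 0.0598, -1.45118)–(-1.27424, 0.0598, -0.75)  len=1.4023
  (v8,v10,v9) [+-+] → (-1.27424, 0.0598, -0.75)–(-1.27424, 0.0598, -0.652351)  len=0.0976
  (v9,v10,v11) [+--] → (-1.27424, 0.0598, -0.652351)–(-1.27424, 0.0598, 0.75)  len=1.4024
  (v9,v11,v3) [+--] → (-1.27424, 0.0598, 0.75)–(-0.0598, 0.0598, 1.45118)  len=1.4023

Chained into 1 loop(s):
  loop 1: 12 segments, perimeter = 8.8552
Total perimeter = 8.855

loops=1 perimeter=8.855
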